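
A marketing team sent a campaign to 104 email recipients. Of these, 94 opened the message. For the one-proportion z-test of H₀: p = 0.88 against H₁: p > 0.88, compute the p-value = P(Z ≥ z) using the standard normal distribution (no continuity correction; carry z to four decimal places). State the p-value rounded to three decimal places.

p-value = 0.227

Sample proportion p̂ = 94/104 = 0.90385.
Null standard error: √(0.88·0.12/104) = √0.001015385 = 0.031865.
z = (p̂ − p₀)/SE = (94/104 − 0.88)/0.031865 ≈ 0.7483.
From the standard normal, P(Z ≥ z) = 0.227.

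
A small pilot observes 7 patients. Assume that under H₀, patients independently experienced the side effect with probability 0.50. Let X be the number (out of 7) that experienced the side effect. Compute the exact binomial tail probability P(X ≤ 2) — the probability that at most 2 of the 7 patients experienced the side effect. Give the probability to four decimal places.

P = 0.2266

X ~ Binomial(n=7, p=0.50).
P(X ≤ 2) = C(7,0)·0.50^0·0.50^7 + C(7,1)·0.50^1·0.50^6 + C(7,2)·0.50^2·0.50^5.
= 0.007812 + 0.054688 + 0.164062 = 0.2266.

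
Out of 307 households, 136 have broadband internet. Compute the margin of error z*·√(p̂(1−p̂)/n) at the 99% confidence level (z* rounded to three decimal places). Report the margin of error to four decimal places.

Sample proportion p̂ = 136/307 = 0.44300.
SE(p̂) = √(0.44300·0.55700/307) = 0.028350.
z* = 2.576 at the 99% level.
ME = 2.576·0.028350 = 0.0730.

ME = 0.0730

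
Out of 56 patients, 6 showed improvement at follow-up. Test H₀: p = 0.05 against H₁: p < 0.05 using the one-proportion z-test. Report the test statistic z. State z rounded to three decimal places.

z = 1.962

With x = 6 successes in n = 56, p̂ = 0.10714.
Under H₀, SE = √(p₀(1−p₀)/n) = √(0.05·0.95/56) = √0.000848214 = 0.029124.
z = (p̂ − p₀)/SE = (0.10714 − 0.05)/0.029124 = 1.962.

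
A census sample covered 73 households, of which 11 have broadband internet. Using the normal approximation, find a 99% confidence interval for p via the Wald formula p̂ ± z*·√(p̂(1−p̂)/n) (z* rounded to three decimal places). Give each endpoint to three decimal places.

(0.043, 0.259)

The sample proportion is 11/73 = 0.15068.
SE(p̂) = √(0.15068·0.84932/73) = 0.041870.
The 99% critical value is z* = 2.576.
Margin = 2.576·0.041870 = 0.10786.
So the interval runs from 0.043 to 0.259.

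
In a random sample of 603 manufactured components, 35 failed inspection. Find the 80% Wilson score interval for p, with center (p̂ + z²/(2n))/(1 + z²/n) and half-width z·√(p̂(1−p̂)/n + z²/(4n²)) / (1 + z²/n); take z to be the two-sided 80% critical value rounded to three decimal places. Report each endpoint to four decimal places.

p̂ = 35/603 = 0.05804; z = 1.282, so z² = 1.643524.
1 + z²/n = 1.002726.
Center = (0.05804 + 0.001363)/1.002726 = 0.05924.
Radicand: p̂(1−p̂)/n + z²/(4n²) = 0.000090670 + 0.000001130 = 0.000091800.
Half-width = 1.282·√0.000091800/1.002726 = 0.01225.
CI: 0.05924 ± 0.01225 = (0.0470, 0.0715).

(0.0470, 0.0715)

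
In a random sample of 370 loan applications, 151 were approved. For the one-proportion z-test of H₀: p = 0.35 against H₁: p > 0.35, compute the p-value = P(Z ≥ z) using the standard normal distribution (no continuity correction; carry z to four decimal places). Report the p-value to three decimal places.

Sample proportion p̂ = 151/370 = 0.40811.
Under H₀, SE = √(p₀(1−p₀)/n) = √(0.35·0.65/370) = √0.000614865 = 0.024796.
Test statistic (full precision, shown to 4 dp): z = (151/370 − 0.35)/SE₀ ≈ 2.3434.
From the standard normal, P(Z ≥ z) = 0.010.

p-value = 0.010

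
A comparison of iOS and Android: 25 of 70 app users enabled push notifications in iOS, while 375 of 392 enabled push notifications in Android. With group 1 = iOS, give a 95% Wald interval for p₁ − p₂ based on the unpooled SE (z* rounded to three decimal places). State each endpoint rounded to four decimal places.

p̂₁ = 0.35714, p̂₂ = 0.95663, so the observed difference is -0.59949.
SE = √(0.003279883 + 0.000105833) = √0.003385716 = 0.058187.
For 95% confidence, z* = 1.960. Margin = 1.960·0.058187 = 0.11405.
CI: -0.59949 ± 0.11405 = (-0.7135, -0.4854).

(-0.7135, -0.4854)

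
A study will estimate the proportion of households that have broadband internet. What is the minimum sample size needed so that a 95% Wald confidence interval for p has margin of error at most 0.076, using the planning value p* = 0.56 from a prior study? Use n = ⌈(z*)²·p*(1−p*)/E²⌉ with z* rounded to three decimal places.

n = 164

The 95% critical value is z* = 1.960.
p*(1−p*) = 0.2464.
Required n before rounding: 3.841600 × 0.2464 / 0.076² = 163.880.
⌈163.880⌉ = 164.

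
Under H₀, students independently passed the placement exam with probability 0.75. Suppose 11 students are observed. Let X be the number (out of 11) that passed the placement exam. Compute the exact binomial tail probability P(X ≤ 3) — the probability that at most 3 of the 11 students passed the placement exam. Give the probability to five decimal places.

X is binomial with n = 11 and p = 0.75.
P(X ≤ 3) = C(11,0)·0.75^0·0.25^11 + C(11,1)·0.75^1·0.25^10 + C(11,2)·0.75^2·0.25^9 + C(11,3)·0.75^3·0.25^8.
= 0.000000 + 0.000008 + 0.000118 + 0.001062 = 0.00119.

P = 0.00119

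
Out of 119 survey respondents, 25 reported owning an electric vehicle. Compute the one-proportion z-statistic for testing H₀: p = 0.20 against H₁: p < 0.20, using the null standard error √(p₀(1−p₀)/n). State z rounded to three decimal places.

With x = 25 successes in n = 119, p̂ = 0.21008.
Null standard error: √(0.20·0.80/119) = √0.001344538 = 0.036668.
z = (0.21008 − 0.20)/0.036668 = 0.01008/0.036668 = 0.275.

z = 0.275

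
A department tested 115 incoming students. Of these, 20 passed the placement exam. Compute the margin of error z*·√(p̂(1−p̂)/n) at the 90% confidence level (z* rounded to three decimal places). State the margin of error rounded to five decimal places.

ME = 0.05814

Sample proportion p̂ = 20/115 = 0.17391.
SE(p̂) = √(0.17391·0.82609/115) = 0.035345.
The 90% critical value is z* = 1.645.
ME = 1.645·0.035345 = 0.05814.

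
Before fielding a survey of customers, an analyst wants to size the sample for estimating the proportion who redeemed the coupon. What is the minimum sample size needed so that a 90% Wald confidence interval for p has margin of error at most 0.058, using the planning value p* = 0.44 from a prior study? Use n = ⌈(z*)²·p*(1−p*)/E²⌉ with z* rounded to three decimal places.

z* = 1.645 at the 90% level.
p*(1−p*) = 0.2464.
(z*)²·p*(1−p*)/E² = 2.706025·0.2464/0.003364 = 198.206.
⌈198.206⌉ = 199.

n = 199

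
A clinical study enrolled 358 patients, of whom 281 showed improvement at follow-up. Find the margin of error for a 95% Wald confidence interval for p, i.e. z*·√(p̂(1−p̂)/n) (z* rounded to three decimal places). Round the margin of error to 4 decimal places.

p̂ = 281/358 = 0.78492.
SE = √(p̂(1−p̂)/n) = √(0.168823/358) = 0.021716.
z* = 1.960 at the 95% level.
Margin of error = z*·SE = 1.960 × 0.021716 = 0.0426.

ME = 0.0426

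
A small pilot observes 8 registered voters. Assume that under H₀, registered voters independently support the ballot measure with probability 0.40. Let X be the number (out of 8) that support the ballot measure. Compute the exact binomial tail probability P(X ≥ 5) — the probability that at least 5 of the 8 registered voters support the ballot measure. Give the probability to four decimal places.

P = 0.1737

X is binomial with n = 8 and p = 0.40.
P(X ≥ 5) = C(8,5)·0.40^5·0.60^3 + C(8,6)·0.40^6·0.60^2 + C(8,7)·0.40^7·0.60^1 + C(8,8)·0.40^8·0.60^0.
= 0.123863 + 0.041288 + 0.007864 + 0.000655 = 0.1737.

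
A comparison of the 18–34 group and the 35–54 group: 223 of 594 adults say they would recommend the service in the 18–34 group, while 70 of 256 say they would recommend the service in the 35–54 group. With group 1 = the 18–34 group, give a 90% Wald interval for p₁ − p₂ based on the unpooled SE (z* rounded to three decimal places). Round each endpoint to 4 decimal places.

p̂₁ = 0.37542, p̂₂ = 0.27344, so the observed difference is 0.10198.
Unpooled SE = √(p̂₁(1−p̂₁)/n₁ + p̂₂(1−p̂₂)/n₂) = √(0.000394748 + 0.000776052) = 0.034217.
For 90% confidence, z* = 1.645. Margin of error = 0.05629.
So the interval runs from 0.0457 to 0.1583.

(0.0457, 0.1583)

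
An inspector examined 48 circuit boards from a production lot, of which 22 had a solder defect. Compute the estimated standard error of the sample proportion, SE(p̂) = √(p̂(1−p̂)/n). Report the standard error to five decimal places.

SE = 0.07192

p̂ = 22/48 = 0.45833.
p̂(1−p̂) = 0.248264.
SE = √(0.248264/48) = 0.07192.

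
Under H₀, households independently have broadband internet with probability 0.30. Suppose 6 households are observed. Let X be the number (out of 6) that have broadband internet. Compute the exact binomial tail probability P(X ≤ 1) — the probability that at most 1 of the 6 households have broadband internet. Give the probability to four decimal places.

P = 0.4202

X ~ Binomial(n=6, p=0.30).
P(X ≤ 1) = C(6,0)·0.30^0·0.70^6 + C(6,1)·0.30^1·0.70^5.
= 0.117649 + 0.302526 = 0.4202.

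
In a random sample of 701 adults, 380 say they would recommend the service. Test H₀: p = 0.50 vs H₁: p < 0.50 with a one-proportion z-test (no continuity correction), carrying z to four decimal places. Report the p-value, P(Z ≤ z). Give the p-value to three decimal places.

p-value = 0.987

The sample proportion is 380/701 = 0.54208.
Null standard error: √(0.50·0.50/701) = √0.000356633 = 0.018885.
Test statistic (full precision, shown to 4 dp): z = (380/701 − 0.50)/SE₀ ≈ 2.2284.
From the standard normal, P(Z ≤ z) = 0.987.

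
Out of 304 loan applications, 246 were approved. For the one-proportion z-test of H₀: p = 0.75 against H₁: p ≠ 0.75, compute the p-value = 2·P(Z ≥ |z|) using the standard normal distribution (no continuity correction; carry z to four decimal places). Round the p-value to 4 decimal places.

p-value = 0.0171

The sample proportion is 246/304 = 0.80921.
Null standard error: √(0.75·0.25/304) = √0.000616776 = 0.024835.
z = (p̂ − p₀)/SE = (246/304 − 0.75)/0.024835 ≈ 2.3842.
p-value = 2·P(Z ≥ |z|) with z = 2.3842 → 0.0171.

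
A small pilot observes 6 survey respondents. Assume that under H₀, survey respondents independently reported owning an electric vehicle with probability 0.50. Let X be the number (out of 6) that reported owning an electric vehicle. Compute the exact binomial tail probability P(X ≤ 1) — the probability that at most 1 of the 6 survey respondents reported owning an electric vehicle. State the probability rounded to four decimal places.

P = 0.1094

X ~ Binomial(n=6, p=0.50).
P(X ≤ 1) = C(6,0)·0.50^0·0.50^6 + C(6,1)·0.50^1·0.50^5.
= 0.015625 + 0.093750 = 0.1094.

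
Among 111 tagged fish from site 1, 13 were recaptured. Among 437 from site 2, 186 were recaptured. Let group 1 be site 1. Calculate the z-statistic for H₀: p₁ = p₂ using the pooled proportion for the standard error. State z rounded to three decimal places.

Sample proportions: p̂₁ = 13/111 = 0.11712 and p̂₂ = 186/437 = 0.42563.
Pooled p̂ = (13+186)/(111+437) = 199/548 = 0.36314.
SE = √[p̂(1−p̂)(1/n₁+1/n₂)] = √[0.36314·0.63686·(1/111+1/437)] ≈ 0.051115.
z = (p̂₁ − p̂₂)/SE = (0.11712 − 0.42563)/0.051115 = -0.30851/0.051115 = -6.036.

z = -6.036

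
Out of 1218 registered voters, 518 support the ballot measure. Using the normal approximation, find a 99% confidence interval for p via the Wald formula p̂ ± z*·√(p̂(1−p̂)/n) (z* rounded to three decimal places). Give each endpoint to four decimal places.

(0.3888, 0.4618)

The sample proportion is 518/1218 = 0.42529.
SE = √(p̂(1−p̂)/n) = √(0.244418/1218) = 0.014166.
The 99% critical value is z* = 2.576.
Margin = 2.576·0.014166 = 0.03649.
So the interval runs from 0.3888 to 0.4618.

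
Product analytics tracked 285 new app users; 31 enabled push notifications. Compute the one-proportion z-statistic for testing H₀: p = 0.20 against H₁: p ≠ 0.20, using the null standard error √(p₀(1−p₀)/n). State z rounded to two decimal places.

z = -3.85

The sample proportion is 31/285 = 0.10877.
SE₀ = √(0.20·0.80/285) = 0.023694.
z = (p̂ − p₀)/SE = (0.10877 − 0.20)/0.023694 = -3.85.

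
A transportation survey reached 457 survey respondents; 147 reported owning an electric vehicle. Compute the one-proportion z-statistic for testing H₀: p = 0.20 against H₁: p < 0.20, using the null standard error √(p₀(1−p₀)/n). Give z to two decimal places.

z = 6.50

p̂ = 147/457 = 0.32166.
Under H₀, SE = √(p₀(1−p₀)/n) = √(0.20·0.80/457) = √0.000350109 = 0.018711.
Test statistic: z = 0.12166/0.018711 = 6.50.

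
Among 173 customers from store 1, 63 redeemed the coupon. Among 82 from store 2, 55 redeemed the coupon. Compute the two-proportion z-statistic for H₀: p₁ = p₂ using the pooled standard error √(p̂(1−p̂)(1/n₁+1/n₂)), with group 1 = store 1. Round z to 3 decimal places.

p̂₁ = 63/173 = 0.36416, p̂₂ = 55/82 = 0.67073.
Pooled p̂ = (63+55)/(173+82) = 118/255 = 0.46275.
Pooled SE = √[0.2486121·0.01797547] ≈ 0.066850.
z = (p̂₁ − p̂₂)/SE = (0.36416 − 0.67073)/0.066850 = -0.30657/0.066850 = -4.586.

z = -4.586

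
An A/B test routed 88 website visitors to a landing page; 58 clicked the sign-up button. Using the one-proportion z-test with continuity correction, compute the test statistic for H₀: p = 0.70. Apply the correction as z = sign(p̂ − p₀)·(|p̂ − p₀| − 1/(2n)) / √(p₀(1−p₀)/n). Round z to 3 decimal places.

p̂ = 58/88 = 0.65909. p̂ − p₀ = -0.040909.
1/(2n) = 0.005682.
Corrected numerator: |-0.040909| − 0.005682 = 0.035227.
Under H₀, SE = √(p₀(1−p₀)/n) = √(0.70·0.30/88) = √0.002386364 = 0.048850.
z = −0.035227/0.048850 = -0.721.

z = -0.721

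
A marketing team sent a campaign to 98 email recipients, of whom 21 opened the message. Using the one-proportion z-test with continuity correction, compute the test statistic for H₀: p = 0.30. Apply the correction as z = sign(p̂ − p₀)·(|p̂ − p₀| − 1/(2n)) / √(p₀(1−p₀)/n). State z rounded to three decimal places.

The sample proportion is 21/98 = 0.21429. p̂ − p₀ = -0.085714.
1/(2n) = 0.005102.
Corrected numerator: |-0.085714| − 0.005102 = 0.080612.
Null standard error: √(0.30·0.70/98) = √0.002142857 = 0.046291.
z = −0.080612/0.046291 = -1.741.

z = -1.741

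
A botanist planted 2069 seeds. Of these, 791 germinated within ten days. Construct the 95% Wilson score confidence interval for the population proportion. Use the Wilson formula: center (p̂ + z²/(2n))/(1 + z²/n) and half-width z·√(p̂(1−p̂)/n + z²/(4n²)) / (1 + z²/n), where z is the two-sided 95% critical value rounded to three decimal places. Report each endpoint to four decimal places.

(0.3616, 0.4034)

p̂ = 791/2069 = 0.38231; z = 1.960, so z² = 3.841600.
Denominator 1 + z²/n = 1 + 3.841600/2069 = 1.001857.
Center = (0.38231 + 0.000928)/1.001857 = 0.38253.
Radicand: p̂(1−p̂)/n + z²/(4n²) = 0.000114137 + 0.000000224 = 0.000114361.
Half-width = 1.960·√0.000114361/1.001857 = 0.02092.
CI: 0.38253 ± 0.02092 = (0.3616, 0.4034).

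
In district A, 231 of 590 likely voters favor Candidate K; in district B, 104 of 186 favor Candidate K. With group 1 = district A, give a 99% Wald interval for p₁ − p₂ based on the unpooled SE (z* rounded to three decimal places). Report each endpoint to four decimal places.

(-0.2747, -0.0605)

p̂₁ = 0.39153, p̂₂ = 0.55914, so the observed difference is -0.16761.
SE = √(0.000403785 + 0.001325282) = √0.001729067 = 0.041582.
The 99% critical value is z* = 2.576. Margin of error = 0.10712.
So the interval runs from -0.2747 to -0.0605.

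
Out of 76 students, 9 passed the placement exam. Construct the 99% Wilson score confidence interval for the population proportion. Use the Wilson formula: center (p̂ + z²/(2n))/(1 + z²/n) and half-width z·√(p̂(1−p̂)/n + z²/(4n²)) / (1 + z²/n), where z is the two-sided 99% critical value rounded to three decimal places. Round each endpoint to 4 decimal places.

Here p̂ = 9/76 = 0.11842 and z = 2.576 (z² = 6.635776).
Denominator 1 + z²/n = 1 + 6.635776/76 = 1.087313.
Center = (0.11842 + 0.043656)/1.087313 = 0.14906.
Radicand: p̂(1−p̂)/n + z²/(4n²) = 0.001373651 + 0.000287213 = 0.001660864.
Half-width = 2.576·√0.001660864/1.087313 = 0.09655.
CI: 0.14906 ± 0.09655 = (0.0525, 0.2456).

(0.0525, 0.2456)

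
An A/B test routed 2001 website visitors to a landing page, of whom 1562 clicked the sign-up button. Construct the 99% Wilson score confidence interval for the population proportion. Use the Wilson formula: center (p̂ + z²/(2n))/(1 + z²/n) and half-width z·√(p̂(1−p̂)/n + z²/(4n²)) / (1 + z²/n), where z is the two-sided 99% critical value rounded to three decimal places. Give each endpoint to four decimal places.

(0.7559, 0.8035)

p̂ = 1562/2001 = 0.78061; z = 2.576, so z² = 6.635776.
Denominator 1 + z²/n = 1 + 6.635776/2001 = 1.003316.
Center = (0.78061 + 0.001658)/1.003316 = 0.77968.
Radicand: p̂(1−p̂)/n + z²/(4n²) = 0.000085586 + 0.000000414 = 0.000086000.
Half-width = z·√(radicand)/denom = 2.576·0.009274/1.003316 = 0.02381.
CI: 0.77968 ± 0.02381 = (0.7559, 0.8035).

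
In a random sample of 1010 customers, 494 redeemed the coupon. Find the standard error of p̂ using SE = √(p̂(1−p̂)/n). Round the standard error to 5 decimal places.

SE = 0.01573

Sample proportion p̂ = 494/1010 = 0.48911.
p̂(1−p̂) = 0.48911·0.51089 = 0.249881.
Dividing by n and taking the root: √0.000247407 = 0.01573.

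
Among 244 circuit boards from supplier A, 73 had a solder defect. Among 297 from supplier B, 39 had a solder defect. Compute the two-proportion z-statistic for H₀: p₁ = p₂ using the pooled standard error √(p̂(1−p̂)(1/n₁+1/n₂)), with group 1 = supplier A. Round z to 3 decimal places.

z = 4.795

Sample proportions: p̂₁ = 73/244 = 0.29918 and p̂₂ = 39/297 = 0.13131.
Pooled p̂ = (73+39)/(244+297) = 112/541 = 0.20702.
SE = √[p̂(1−p̂)(1/n₁+1/n₂)] = √[0.20702·0.79298·(1/244+1/297)] ≈ 0.035008.
z = (p̂₁ − p̂₂)/SE = (0.29918 − 0.13131)/0.035008 = 0.16787/0.035008 = 4.795.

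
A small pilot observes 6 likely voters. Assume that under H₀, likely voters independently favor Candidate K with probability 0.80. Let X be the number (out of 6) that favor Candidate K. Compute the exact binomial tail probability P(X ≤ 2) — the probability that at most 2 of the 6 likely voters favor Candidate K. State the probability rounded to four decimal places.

P = 0.0170

X ~ Binomial(n=6, p=0.80).
P(X ≤ 2) = C(6,0)·0.80^0·0.20^6 + C(6,1)·0.80^1·0.20^5 + C(6,2)·0.80^2·0.20^4.
= 0.000064 + 0.001536 + 0.015360 = 0.0170.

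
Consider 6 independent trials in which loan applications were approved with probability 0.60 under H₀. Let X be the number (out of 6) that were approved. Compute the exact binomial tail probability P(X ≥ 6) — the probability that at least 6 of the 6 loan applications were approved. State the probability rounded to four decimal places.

X ~ Binomial(n=6, p=0.60).
P(X ≥ 6) = C(6,6)·0.60^6·0.40^0.
= 0.046656 = 0.0467.

P = 0.0467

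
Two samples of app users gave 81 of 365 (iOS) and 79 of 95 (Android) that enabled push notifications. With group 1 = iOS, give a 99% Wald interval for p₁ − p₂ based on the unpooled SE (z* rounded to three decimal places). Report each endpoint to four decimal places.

p̂₁ = 81/365 = 0.22192, p̂₂ = 79/95 = 0.83158; p̂₁ − p̂₂ = -0.60966.
Unpooled SE = √(p̂₁(1−p̂₁)/n₁ + p̂₂(1−p̂₂)/n₂) = √(0.000473069 + 0.001474267) = 0.044129.
For 99% confidence, z* = 2.576. Margin = 2.576·0.044129 = 0.11368.
Interval: -0.60966 ± 0.11368 → (-0.7233, -0.4960).

(-0.7233, -0.4960)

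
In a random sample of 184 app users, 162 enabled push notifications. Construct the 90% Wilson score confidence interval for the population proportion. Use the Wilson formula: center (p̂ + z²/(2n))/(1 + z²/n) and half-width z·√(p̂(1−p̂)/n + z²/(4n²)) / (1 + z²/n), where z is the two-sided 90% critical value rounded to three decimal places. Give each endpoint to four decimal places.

(0.8355, 0.9144)

Here p̂ = 162/184 = 0.88043 and z = 1.645 (z² = 2.706025).
1 + z²/n = 1.014707.
Center = (0.88043 + 0.007353)/1.014707 = 0.87492.
Radicand: p̂(1−p̂)/n + z²/(4n²) = 0.000572116 + 0.000019982 = 0.000592098.
Half-width = z·√(radicand)/denom = 1.645·0.024333/1.014707 = 0.03945.
CI: 0.87492 ± 0.03945 = (0.8355, 0.9144).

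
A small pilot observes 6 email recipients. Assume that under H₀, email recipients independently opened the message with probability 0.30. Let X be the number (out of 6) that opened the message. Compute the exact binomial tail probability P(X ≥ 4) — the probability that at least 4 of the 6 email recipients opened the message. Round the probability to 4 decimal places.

P = 0.0705

X is binomial with n = 6 and p = 0.30.
P(X ≥ 4) = C(6,4)·0.30^4·0.70^2 + C(6,5)·0.30^5·0.70^1 + C(6,6)·0.30^6·0.70^0.
= 0.059535 + 0.010206 + 0.000729 = 0.0705.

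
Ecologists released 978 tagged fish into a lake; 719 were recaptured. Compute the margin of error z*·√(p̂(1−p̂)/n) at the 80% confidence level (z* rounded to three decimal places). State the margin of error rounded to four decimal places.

The sample proportion is 719/978 = 0.73517.
Standard error of p̂: √(0.194693/978) = √0.000199073 = 0.014109.
The 80% critical value is z* = 1.282.
ME = 1.282·0.014109 = 0.0181.

ME = 0.0181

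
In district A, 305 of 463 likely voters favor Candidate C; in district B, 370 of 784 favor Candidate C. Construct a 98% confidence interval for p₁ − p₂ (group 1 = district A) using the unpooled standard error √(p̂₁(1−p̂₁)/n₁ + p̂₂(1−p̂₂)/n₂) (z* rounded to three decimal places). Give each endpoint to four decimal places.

(0.1209, 0.2527)

p̂₁ = 0.65875, p̂₂ = 0.47194, so the observed difference is 0.18681.
SE = √(0.000485528 + 0.000317873) = √0.000803401 = 0.028344.
The 98% critical value is z* = 2.326. Margin = 2.326·0.028344 = 0.06593.
So the interval runs from 0.1209 to 0.2527.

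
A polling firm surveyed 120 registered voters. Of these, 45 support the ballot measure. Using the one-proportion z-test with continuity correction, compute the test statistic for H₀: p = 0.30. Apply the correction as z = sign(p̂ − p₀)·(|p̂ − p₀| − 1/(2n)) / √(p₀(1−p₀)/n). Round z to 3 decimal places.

z = 1.693

p̂ = 45/120 = 0.37500. p̂ − p₀ = 0.075000.
1/(2n) = 0.004167.
Corrected numerator: |0.075000| − 0.004167 = 0.070833.
SE₀ = √(0.30·0.70/120) = 0.041833.
z = +0.070833/0.041833 = 1.693.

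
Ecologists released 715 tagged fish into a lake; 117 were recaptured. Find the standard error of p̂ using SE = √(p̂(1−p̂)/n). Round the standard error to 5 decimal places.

Sample proportion p̂ = 117/715 = 0.16364.
p̂(1−p̂) = 0.136862.
SE = √(0.136862/715) = 0.01384.

SE = 0.01384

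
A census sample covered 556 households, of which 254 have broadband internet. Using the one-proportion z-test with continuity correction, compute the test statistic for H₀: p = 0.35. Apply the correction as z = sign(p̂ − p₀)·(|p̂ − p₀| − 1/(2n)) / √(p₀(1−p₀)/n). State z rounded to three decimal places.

z = 5.237

Sample proportion p̂ = 254/556 = 0.45683. p̂ − p₀ = 0.106835.
1/(2n) = 0.000899.
Corrected numerator: |0.106835| − 0.000899 = 0.105936.
SE₀ = √(0.35·0.65/556) = 0.020228.
z = +0.105936/0.020228 = 5.237.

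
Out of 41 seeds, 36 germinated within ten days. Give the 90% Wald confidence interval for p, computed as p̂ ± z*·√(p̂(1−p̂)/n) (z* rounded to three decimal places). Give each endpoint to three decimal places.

The sample proportion is 36/41 = 0.87805.
SE(p̂) = √(0.87805·0.12195/41) = 0.051105.
The 90% critical value is z* = 1.645.
Margin = 1.645·0.051105 = 0.08407.
Interval: 0.87805 ± 0.08407 → (0.794, 0.962).

(0.794, 0.962)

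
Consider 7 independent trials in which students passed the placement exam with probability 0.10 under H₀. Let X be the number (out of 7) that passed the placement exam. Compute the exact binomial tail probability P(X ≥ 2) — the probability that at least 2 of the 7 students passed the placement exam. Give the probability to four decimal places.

X ~ Binomial(n=7, p=0.10).
P(X ≥ 2) = Σ_{j=2}^{7} C(7,j)·0.10^j·0.90^{7−j}.
= 0.124003 + 0.022964 + 0.002552 + 0.000170 + 0.000006 + 0.000000 = 0.1497.

P = 0.1497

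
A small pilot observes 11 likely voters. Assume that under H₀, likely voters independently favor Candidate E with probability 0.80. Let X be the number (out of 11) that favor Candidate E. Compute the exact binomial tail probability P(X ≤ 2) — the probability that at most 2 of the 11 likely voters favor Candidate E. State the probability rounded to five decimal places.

X is binomial with n = 11 and p = 0.80.
P(X ≤ 2) = C(11,0)·0.80^0·0.20^11 + C(11,1)·0.80^1·0.20^10 + C(11,2)·0.80^2·0.20^9.
= 0.000000 + 0.000001 + 0.000018 = 0.00002.

P = 0.00002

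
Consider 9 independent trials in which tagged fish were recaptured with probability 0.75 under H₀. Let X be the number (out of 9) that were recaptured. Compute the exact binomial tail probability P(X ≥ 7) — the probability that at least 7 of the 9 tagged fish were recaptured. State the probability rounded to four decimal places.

P = 0.6007

X is binomial with n = 9 and p = 0.75.
P(X ≥ 7) = C(9,7)·0.75^7·0.25^2 + C(9,8)·0.75^8·0.25^1 + C(9,9)·0.75^9·0.25^0.
= 0.300339 + 0.225254 + 0.075085 = 0.6007.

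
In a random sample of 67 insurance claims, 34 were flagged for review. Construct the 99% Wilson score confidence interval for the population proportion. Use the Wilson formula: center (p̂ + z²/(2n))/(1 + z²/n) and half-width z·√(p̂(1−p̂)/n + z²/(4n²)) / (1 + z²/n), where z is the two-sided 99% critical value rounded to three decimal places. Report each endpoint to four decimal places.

p̂ = 34/67 = 0.50746; z = 2.576, so z² = 6.635776.
Denominator 1 + z²/n = 1 + 6.635776/67 = 1.099041.
Adjusted center: (0.50746 + z²/(2n))/1.099041 = 0.50679.
Radicand: p̂(1−p̂)/n + z²/(4n²) = 0.003730512 + 0.000369558 = 0.004100070.
Half-width = 2.576·√0.004100070/1.099041 = 0.15008.
So the interval runs from 0.3567 to 0.6569.

(0.3567, 0.6569)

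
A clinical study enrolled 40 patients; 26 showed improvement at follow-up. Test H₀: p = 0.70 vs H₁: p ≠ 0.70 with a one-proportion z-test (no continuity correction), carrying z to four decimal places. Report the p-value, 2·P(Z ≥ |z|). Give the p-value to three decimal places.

Sample proportion p̂ = 26/40 = 0.65000.
SE₀ = √(0.70·0.30/40) = 0.072457.
z = (p̂ − p₀)/SE = (26/40 − 0.70)/0.072457 ≈ -0.6901.
p-value = 2·P(Z ≥ |z|) with z = -0.6901 → 0.490.

p-value = 0.490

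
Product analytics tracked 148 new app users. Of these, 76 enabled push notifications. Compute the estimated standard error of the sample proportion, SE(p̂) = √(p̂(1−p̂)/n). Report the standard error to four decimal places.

Sample proportion p̂ = 76/148 = 0.51351.
p̂(1−p̂) = 0.51351·0.48649 = 0.249817.
Dividing by n and taking the root: √0.001687953 = 0.0411.

SE = 0.0411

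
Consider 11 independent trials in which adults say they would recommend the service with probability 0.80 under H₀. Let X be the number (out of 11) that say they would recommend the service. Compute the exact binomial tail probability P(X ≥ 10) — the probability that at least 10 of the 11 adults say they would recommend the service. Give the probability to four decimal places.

P = 0.3221

X is binomial with n = 11 and p = 0.80.
P(X ≥ 10) = C(11,10)·0.80^10·0.20^1 + C(11,11)·0.80^11·0.20^0.
= 0.236223 + 0.085899 = 0.3221.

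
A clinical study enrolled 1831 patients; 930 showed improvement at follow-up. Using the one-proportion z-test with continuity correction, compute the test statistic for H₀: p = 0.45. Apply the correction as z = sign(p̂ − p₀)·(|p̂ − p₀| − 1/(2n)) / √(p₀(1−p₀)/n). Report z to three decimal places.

z = 4.958

p̂ = 930/1831 = 0.50792. p̂ − p₀ = 0.057919.
1/(2n) = 0.000273.
Corrected numerator: |0.057919| − 0.000273 = 0.057646.
Null standard error: √(0.45·0.55/1831) = √0.000135172 = 0.011626.
z = +0.057646/0.011626 = 4.958.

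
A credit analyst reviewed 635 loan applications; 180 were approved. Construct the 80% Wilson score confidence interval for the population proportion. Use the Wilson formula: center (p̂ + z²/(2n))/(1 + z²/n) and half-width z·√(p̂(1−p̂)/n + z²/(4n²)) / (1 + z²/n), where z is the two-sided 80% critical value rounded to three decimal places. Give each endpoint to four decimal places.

Here p̂ = 180/635 = 0.28346 and z = 1.282 (z² = 1.643524).
Denominator 1 + z²/n = 1 + 1.643524/635 = 1.002588.
Adjusted center: (0.28346 + z²/(2n))/1.002588 = 0.28402.
Radicand: p̂(1−p̂)/n + z²/(4n²) = 0.000319862 + 0.000001019 = 0.000320881.
Half-width = 1.282·√0.000320881/1.002588 = 0.02291.
Interval: 0.28402 ± 0.02291 → (0.2611, 0.3069).

(0.2611, 0.3069)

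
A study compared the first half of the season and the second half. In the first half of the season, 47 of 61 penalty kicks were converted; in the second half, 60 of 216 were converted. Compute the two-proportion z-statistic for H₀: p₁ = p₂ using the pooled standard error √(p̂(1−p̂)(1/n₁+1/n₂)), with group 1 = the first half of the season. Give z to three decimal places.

z = 6.979

Sample proportions: p̂₁ = 47/61 = 0.77049 and p̂₂ = 60/216 = 0.27778.
Pooled p̂ = (47+60)/(61+216) = 107/277 = 0.38628.
Pooled SE = √[0.2370681·0.02102307] ≈ 0.070597.
z = 0.49271/0.070597 = 6.979.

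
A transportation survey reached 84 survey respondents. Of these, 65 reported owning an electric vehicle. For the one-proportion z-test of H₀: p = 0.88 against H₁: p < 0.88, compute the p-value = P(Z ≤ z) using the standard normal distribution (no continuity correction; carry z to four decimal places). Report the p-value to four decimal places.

p-value = 0.0014

With x = 65 successes in n = 84, p̂ = 0.77381.
SE₀ = √(0.88·0.12/84) = 0.035456.
Test statistic (full precision, shown to 4 dp): z = (65/84 − 0.88)/SE₀ ≈ -2.9950.
From the standard normal, P(Z ≤ z) = 0.0014.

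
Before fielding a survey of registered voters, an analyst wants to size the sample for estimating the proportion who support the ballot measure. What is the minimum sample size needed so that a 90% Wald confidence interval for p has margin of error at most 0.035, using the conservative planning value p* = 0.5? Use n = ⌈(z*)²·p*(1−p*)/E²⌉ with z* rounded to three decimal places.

n = 553

z* = 1.645 at the 90% level.
p*(1−p*) = 0.50·0.50 = 0.2500.
(z*)²·p*(1−p*)/E² = 2.706025·0.2500/0.001225 = 552.250.
Rounding up, n = 553.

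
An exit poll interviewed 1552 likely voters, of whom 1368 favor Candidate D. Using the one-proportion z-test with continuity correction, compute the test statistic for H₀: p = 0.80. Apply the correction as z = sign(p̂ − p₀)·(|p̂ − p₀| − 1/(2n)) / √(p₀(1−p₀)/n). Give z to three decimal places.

z = 7.990

p̂ = 1368/1552 = 0.88144. p̂ − p₀ = 0.081443.
1/(2n) = 0.000322.
Corrected numerator: |0.081443| − 0.000322 = 0.081121.
Under H₀, SE = √(p₀(1−p₀)/n) = √(0.80·0.20/1552) = √0.000103093 = 0.010153.
z = (+)0.081121/0.010153 = 7.990.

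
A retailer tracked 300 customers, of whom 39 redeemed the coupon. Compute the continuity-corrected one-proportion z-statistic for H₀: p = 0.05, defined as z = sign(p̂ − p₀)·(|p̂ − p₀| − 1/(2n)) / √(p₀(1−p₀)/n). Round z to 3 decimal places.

z = 6.225

With x = 39 successes in n = 300, p̂ = 0.13000. p̂ − p₀ = 0.080000.
Continuity correction 1/(2n) = 1/600 = 0.001667.
Corrected numerator: |0.080000| − 0.001667 = 0.078333.
Under H₀, SE = √(p₀(1−p₀)/n) = √(0.05·0.95/300) = √0.000158333 = 0.012583.
z = +0.078333/0.012583 = 6.225.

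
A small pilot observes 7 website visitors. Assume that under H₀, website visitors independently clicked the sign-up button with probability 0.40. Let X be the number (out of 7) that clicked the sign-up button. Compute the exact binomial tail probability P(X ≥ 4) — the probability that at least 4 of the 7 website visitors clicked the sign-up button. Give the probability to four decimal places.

P = 0.2898

X is binomial with n = 7 and p = 0.40.
P(X ≥ 4) = C(7,4)·0.40^4·0.60^3 + C(7,5)·0.40^5·0.60^2 + C(7,6)·0.40^6·0.60^1 + C(7,7)·0.40^7·0.60^0.
= 0.193536 + 0.077414 + 0.017203 + 0.001638 = 0.2898.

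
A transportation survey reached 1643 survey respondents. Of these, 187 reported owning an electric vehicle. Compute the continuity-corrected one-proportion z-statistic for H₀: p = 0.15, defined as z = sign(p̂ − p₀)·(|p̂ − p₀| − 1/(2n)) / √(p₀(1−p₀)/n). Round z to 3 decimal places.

The sample proportion is 187/1643 = 0.11382. p̂ − p₀ = -0.036184.
Continuity correction 1/(2n) = 1/3286 = 0.000304.
Corrected numerator: |-0.036184| − 0.000304 = 0.035880.
SE₀ = √(0.15·0.85/1643) = 0.008809.
z = (−)0.035880/0.008809 = -4.073.

z = -4.073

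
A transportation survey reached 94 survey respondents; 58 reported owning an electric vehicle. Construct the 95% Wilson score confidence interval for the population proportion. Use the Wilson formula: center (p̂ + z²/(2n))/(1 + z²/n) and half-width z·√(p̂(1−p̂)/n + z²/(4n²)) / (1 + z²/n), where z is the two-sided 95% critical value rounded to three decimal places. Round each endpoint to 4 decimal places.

(0.5160, 0.7089)

Here p̂ = 58/94 = 0.61702 and z = 1.960 (z² = 3.841600).
1 + z²/n = 1.040868.
Center = (0.61702 + 0.020434)/1.040868 = 0.61243.
Radicand: p̂(1−p̂)/n + z²/(4n²) = 0.002513894 + 0.000108692 = 0.002622586.
Half-width = 1.960·√0.002622586/1.040868 = 0.09643.
So the interval runs from 0.5160 to 0.7089.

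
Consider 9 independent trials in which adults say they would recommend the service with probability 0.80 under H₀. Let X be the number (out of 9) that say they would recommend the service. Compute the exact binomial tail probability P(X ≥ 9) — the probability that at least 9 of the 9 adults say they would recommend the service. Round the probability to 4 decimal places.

X ~ Binomial(n=9, p=0.80).
P(X ≥ 9) = C(9,9)·0.80^9·0.20^0.
= 0.134218 = 0.1342.

P = 0.1342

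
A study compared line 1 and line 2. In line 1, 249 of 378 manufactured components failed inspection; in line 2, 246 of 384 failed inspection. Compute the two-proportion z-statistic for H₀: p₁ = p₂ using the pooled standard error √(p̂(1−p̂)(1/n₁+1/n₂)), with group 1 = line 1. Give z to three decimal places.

Sample proportions: p̂₁ = 249/378 = 0.65873 and p̂₂ = 246/384 = 0.64062.
Pooling: p̂ = 495/762 = 0.64961.
SE = √[p̂(1−p̂)(1/n₁+1/n₂)] = √[0.64961·0.35039·(1/378+1/384)] ≈ 0.034568.
z = 0.01811/0.034568 = 0.524.

z = 0.524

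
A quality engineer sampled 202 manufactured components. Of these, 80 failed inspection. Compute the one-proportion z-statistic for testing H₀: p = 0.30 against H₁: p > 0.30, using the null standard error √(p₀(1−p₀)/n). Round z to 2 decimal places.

z = 2.98

With x = 80 successes in n = 202, p̂ = 0.39604.
SE₀ = √(0.30·0.70/202) = 0.032243.
Test statistic: z = 0.09604/0.032243 = 2.98.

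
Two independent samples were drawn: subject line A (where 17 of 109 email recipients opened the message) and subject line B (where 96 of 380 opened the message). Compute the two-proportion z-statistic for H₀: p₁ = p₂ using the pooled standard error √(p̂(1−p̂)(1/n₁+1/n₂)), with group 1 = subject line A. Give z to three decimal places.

Sample proportions: p̂₁ = 17/109 = 0.15596 and p̂₂ = 96/380 = 0.25263.
Pooling: p̂ = 113/489 = 0.23108.
SE = √[p̂(1−p̂)(1/n₁+1/n₂)] = √[0.23108·0.76892·(1/109+1/380)] ≈ 0.045801.
z = (p̂₁ − p̂₂)/SE = (0.15596 − 0.25263)/0.045801 = -0.09667/0.045801 = -2.111.

z = -2.111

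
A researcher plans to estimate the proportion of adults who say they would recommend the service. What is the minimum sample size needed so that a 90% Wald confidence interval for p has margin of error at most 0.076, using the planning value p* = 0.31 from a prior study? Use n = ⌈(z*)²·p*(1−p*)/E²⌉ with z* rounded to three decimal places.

n = 101

The 90% critical value is z* = 1.645.
p*(1−p*) = 0.31·0.69 = 0.2139.
Required n before rounding: 2.706025 × 0.2139 / 0.076² = 100.211.
⌈100.211⌉ = 101.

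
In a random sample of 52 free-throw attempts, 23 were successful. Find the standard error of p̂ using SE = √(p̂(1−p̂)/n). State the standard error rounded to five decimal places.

With x = 23 successes in n = 52, p̂ = 0.44231.
p̂(1−p̂) = 0.44231·0.55769 = 0.246672.
Dividing by n and taking the root: √0.004743692 = 0.06887.

SE = 0.06887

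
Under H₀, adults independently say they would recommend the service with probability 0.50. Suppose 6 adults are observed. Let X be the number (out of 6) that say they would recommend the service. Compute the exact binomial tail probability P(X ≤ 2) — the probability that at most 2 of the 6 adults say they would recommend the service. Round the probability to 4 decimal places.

P = 0.3438

X is binomial with n = 6 and p = 0.50.
P(X ≤ 2) = C(6,0)·0.50^0·0.50^6 + C(6,1)·0.50^1·0.50^5 + C(6,2)·0.50^2·0.50^4.
= 0.015625 + 0.093750 + 0.234375 = 0.3438.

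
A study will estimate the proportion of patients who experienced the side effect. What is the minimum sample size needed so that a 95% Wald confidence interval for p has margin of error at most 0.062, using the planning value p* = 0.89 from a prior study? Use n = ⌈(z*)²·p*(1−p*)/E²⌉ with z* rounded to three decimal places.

n = 98

For 95% confidence, z* = 1.960.
p*(1−p*) = 0.89·0.11 = 0.0979.
(z*)²·p*(1−p*)/E² = 3.841600·0.0979/0.003844 = 97.839.
⌈97.839⌉ = 98.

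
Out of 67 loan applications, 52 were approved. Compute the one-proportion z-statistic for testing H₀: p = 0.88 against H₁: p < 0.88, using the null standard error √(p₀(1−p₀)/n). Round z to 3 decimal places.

z = -2.617

Sample proportion p̂ = 52/67 = 0.77612.
Null standard error: √(0.88·0.12/67) = √0.001576119 = 0.039700.
z = (0.77612 − 0.88)/0.039700 = -0.10388/0.039700 = -2.617.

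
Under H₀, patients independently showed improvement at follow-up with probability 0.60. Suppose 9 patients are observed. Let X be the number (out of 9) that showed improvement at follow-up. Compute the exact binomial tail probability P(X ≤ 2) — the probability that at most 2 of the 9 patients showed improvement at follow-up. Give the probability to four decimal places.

P = 0.0250

X ~ Binomial(n=9, p=0.60).
P(X ≤ 2) = C(9,0)·0.60^0·0.40^9 + C(9,1)·0.60^1·0.40^8 + C(9,2)·0.60^2·0.40^7.
= 0.000262 + 0.003539 + 0.021234 = 0.0250.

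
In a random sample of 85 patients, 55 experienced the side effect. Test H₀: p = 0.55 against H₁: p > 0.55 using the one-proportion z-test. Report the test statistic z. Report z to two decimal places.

z = 1.80

The sample proportion is 55/85 = 0.64706.
SE₀ = √(0.55·0.45/85) = 0.053961.
Test statistic: z = 0.09706/0.053961 = 1.80.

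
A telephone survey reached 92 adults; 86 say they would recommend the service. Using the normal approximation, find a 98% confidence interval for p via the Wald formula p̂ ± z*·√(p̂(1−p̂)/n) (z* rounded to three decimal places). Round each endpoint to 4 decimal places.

(0.8749, 0.9947)

Sample proportion p̂ = 86/92 = 0.93478.
Standard error of p̂: √(0.060964/92) = √0.000662653 = 0.025742.
The 98% critical value is z* = 2.326.
Margin = 2.326·0.025742 = 0.05988.
Interval: 0.93478 ± 0.05988 → (0.8749, 0.9947).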